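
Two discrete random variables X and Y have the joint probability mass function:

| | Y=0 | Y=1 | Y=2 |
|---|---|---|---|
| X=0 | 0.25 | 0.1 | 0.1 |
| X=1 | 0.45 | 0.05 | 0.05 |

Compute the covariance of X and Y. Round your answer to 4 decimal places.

E[X] = 0.55,  E[Y] = 0.45
E[XY] = 0.15
Cov(X,Y) = E[XY] − E[X]E[Y] = 0.15 − (0.55)(0.45) = -0.0975

-0.0975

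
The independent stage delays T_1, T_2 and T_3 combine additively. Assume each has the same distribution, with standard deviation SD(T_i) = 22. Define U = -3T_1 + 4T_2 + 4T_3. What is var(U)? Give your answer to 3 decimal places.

19844.000

var(T_i) = (22)² = 484
By independence, var(U) = (-3)²var(T_1) + (4)²var(T_2) + (4)²var(T_3)
= (-3)²·484 + (4)²·484 + (4)²·484 = 19844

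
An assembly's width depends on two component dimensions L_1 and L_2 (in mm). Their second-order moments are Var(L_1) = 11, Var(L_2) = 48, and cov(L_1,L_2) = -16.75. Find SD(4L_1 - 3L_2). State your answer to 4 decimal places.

Var(4L_1 - 3L_2) = (4)²·Var(L_1) + (-3)²·Var(L_2) + 2·(4)·(-3)·cov(L_1,L_2)
= 16·11 + 9·48 + -24·-16.75 = 1010
SD(4L_1 - 3L_2) = √1010 ≈ 31.7805

31.7805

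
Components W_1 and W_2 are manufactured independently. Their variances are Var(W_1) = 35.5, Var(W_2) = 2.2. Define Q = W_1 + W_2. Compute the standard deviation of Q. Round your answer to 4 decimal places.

6.1400

By independence, Var(Q) = (1)²Var(W_1) + (1)²Var(W_2)
= (1)²·35.5 + (1)²·2.2 = 37.7
SD(Q) = √37.7 ≈ 6.1400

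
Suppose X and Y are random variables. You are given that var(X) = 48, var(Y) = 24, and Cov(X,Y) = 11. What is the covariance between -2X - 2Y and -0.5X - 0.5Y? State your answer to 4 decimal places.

Cov(-2X - 2Y, -0.5X - 0.5Y) = (-2)(-0.5)var(X) + (-2)(-0.5)var(Y) + [(-2)(-0.5) + (-2)(-0.5)]Cov(X,Y)
= 1·48 + 1·24 + 2·11 = 94

94.0000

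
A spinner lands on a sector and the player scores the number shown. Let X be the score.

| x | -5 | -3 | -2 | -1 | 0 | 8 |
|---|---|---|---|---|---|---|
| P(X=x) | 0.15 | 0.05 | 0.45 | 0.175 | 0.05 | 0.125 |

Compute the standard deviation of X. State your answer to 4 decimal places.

3.6365

E[X] = (-5)(0.15) + (-3)(0.05) + (-2)(0.45) + (-1)(0.175) + (0)(0.05) + (8)(0.125) = -0.975
E[X²] = (-5)²(0.15) + (-3)²(0.05) + (-2)²(0.45) + (-1)²(0.175) + (0)²(0.05) + (8)²(0.125) = 14.175
V(X) = E[X²] − (E[X])² = 14.175 − (-0.975)² = 13.224375
sd(X) = √13.224375 ≈ 3.6365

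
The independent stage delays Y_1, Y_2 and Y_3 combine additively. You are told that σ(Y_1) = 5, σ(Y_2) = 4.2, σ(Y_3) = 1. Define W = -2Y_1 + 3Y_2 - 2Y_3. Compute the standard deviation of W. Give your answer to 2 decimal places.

Var(Y_1) = 25, Var(Y_2) = 17.64, Var(Y_3) = 1
By independence, Var(W) = (-2)²Var(Y_1) + (3)²Var(Y_2) + (-2)²Var(Y_3)
= (-2)²·25 + (3)²·17.64 + (-2)²·1 = 262.76
σ(W) = √262.76 ≈ 16.21

16.21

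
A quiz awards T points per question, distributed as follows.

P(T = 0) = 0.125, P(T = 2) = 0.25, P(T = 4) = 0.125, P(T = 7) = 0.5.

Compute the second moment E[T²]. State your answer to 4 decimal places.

E[T²] = (0)²(0.125) + (2)²(0.25) + (4)²(0.125) + (7)²(0.5) = 27.5

27.5000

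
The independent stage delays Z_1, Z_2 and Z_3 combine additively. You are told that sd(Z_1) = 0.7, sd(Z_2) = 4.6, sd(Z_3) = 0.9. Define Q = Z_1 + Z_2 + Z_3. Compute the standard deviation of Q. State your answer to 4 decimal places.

Var(Z_1) = 0.49, Var(Z_2) = 21.16, Var(Z_3) = 0.81
By independence, Var(Q) = (1)²Var(Z_1) + (1)²Var(Z_2) + (1)²Var(Z_3)
= (1)²·0.49 + (1)²·21.16 + (1)²·0.81 = 22.46
sd(Q) = √22.46 ≈ 4.7392

4.7392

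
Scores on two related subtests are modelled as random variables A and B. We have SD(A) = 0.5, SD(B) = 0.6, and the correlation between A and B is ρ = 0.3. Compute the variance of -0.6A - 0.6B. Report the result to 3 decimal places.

Var(A) = (0.5)² = 0.25;  Var(B) = (0.6)² = 0.36
Cov(A,B) = ρ·SD(A)·SD(B) = 0.3·0.5·0.6 = 0.09
Var(-0.6A - 0.6B) = (-0.6)²·Var(A) + (-0.6)²·Var(B) + 2·(-0.6)·(-0.6)·Cov(A,B)
= 0.36·0.25 + 0.36·0.36 + 0.72·0.09 = 0.2844

0.284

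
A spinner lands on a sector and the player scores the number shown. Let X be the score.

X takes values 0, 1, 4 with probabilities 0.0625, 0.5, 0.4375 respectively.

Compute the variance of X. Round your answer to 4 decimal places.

2.4375

E[X] = (0)(0.0625) + (1)(0.5) + (4)(0.4375) = 2.25
E[X²] = (0)²(0.0625) + (1)²(0.5) + (4)²(0.4375) = 7.5
Var(X) = E[X²] − (E[X])² = 7.5 − (2.25)² = 2.4375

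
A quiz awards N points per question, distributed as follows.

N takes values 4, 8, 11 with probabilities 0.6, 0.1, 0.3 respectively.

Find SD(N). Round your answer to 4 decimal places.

E[N] = (4)(0.6) + (8)(0.1) + (11)(0.3) = 6.5
E[N²] = (4)²(0.6) + (8)²(0.1) + (11)²(0.3) = 52.3
Var(N) = E[N²] − (E[N])² = 52.3 − (6.5)² = 10.05
SD(N) = √10.05 ≈ 3.1702

3.1702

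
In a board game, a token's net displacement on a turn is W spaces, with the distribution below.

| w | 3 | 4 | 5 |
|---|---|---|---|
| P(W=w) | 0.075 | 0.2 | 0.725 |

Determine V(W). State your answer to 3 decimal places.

0.378

E[W] = (3)(0.075) + (4)(0.2) + (5)(0.725) = 4.65
E[W²] = (3)²(0.075) + (4)²(0.2) + (5)²(0.725) = 22
V(W) = E[W²] − (E[W])² = 22 − (4.65)² = 0.3775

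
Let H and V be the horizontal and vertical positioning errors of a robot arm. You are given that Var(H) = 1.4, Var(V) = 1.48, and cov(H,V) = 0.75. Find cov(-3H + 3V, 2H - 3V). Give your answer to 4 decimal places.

cov(-3H + 3V, 2H - 3V) = (-3)(2)Var(H) + (3)(-3)Var(V) + [(-3)(-3) + (3)(2)]cov(H,V)
= -6·1.4 + -9·1.48 + 15·0.75 = -10.47

-10.4700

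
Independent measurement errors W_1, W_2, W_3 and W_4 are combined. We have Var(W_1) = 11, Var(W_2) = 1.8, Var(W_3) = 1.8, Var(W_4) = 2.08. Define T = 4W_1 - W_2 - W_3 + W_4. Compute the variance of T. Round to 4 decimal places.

By independence, Var(T) = (4)²Var(W_1) + (-1)²Var(W_2) + (-1)²Var(W_3) + (1)²Var(W_4)
= (4)²·11 + (-1)²·1.8 + (-1)²·1.8 + (1)²·2.08 = 181.68

181.6800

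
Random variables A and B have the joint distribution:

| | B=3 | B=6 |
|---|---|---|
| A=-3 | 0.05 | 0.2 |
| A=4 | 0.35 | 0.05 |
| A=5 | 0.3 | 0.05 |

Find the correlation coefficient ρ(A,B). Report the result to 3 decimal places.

E[A] = 2.6,  E[B] = 3.9
E[AB] = 7.35
Cov(A,B) = E[AB] − E[A]E[B] = 7.35 − (2.6)(3.9) = -2.79
V(A) = 10.64,  V(B) = 1.89
ρ = -2.79 / √(10.64·1.89) ≈ -0.622

-0.622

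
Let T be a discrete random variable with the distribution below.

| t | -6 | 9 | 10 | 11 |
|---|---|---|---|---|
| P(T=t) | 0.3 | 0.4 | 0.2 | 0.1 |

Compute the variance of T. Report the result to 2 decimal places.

51.29

E[T] = (-6)(0.3) + (9)(0.4) + (10)(0.2) + (11)(0.1) = 4.9
E[T²] = (-6)²(0.3) + (9)²(0.4) + (10)²(0.2) + (11)²(0.1) = 75.3
Var(T) = E[T²] − (E[T])² = 75.3 − (4.9)² = 51.29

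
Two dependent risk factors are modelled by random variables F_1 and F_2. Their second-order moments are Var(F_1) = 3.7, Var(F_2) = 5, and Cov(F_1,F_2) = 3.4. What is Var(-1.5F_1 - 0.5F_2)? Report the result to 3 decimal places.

14.675

Var(-1.5F_1 - 0.5F_2) = (-1.5)²·Var(F_1) + (-0.5)²·Var(F_2) + 2·(-1.5)·(-0.5)·Cov(F_1,F_2)
= 2.25·3.7 + 0.25·5 + 1.5·3.4 = 14.675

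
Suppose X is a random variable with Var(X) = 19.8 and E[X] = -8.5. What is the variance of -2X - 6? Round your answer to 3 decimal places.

Var(-2X - 6) = (-2)²·Var(X) = 4·19.8 = 79.2

79.200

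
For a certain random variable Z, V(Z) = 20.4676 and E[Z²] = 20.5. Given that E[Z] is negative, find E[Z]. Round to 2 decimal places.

-0.18

(E[Z])² = E[Z²] − V(Z) = 20.5 − 20.4676 = 0.0324
E[Z] = −√0.0324 = -0.18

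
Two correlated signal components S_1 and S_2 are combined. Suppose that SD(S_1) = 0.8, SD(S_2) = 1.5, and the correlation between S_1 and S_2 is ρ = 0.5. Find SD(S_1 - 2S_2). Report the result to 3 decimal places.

Var(S_1) = (0.8)² = 0.64;  Var(S_2) = (1.5)² = 2.25
Cov(S_1,S_2) = ρ·SD(S_1)·SD(S_2) = 0.5·0.8·1.5 = 0.6
Var(S_1 - 2S_2) = (1)²·Var(S_1) + (-2)²·Var(S_2) + 2·(1)·(-2)·Cov(S_1,S_2)
= 1·0.64 + 4·2.25 + -4·0.6 = 7.24
SD(S_1 - 2S_2) = √7.24 ≈ 2.691

2.691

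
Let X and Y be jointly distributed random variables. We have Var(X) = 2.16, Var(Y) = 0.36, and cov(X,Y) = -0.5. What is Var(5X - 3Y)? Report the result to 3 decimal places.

Var(5X - 3Y) = (5)²·Var(X) + (-3)²·Var(Y) + 2·(5)·(-3)·cov(X,Y)
= 25·2.16 + 9·0.36 + -30·-0.5 = 72.24

72.240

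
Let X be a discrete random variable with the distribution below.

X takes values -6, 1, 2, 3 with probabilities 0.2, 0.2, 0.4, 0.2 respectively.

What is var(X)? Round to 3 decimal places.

E[X] = (-6)(0.2) + (1)(0.2) + (2)(0.4) + (3)(0.2) = 0.4
E[X²] = (-6)²(0.2) + (1)²(0.2) + (2)²(0.4) + (3)²(0.2) = 10.8
var(X) = E[X²] − (E[X])² = 10.8 − (0.4)² = 10.64

10.640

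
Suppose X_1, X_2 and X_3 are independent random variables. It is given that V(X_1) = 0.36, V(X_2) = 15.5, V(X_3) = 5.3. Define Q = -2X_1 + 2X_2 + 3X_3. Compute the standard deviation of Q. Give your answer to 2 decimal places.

By independence, V(Q) = (-2)²V(X_1) + (2)²V(X_2) + (3)²V(X_3)
= (-2)²·0.36 + (2)²·15.5 + (3)²·5.3 = 111.14
SD(Q) = √111.14 ≈ 10.54

10.54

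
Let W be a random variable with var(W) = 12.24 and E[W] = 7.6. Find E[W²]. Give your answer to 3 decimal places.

70.000

E[W²] = var(W) + (E[W])² = 12.24 + (7.6)² = 70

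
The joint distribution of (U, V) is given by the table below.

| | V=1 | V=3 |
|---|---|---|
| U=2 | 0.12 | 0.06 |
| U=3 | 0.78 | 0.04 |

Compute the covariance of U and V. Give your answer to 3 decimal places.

-0.084

E[U] = 2.82,  E[V] = 1.2
E[UV] = 3.3
Cov(U,V) = E[UV] − E[U]E[V] = 3.3 − (2.82)(1.2) = -0.084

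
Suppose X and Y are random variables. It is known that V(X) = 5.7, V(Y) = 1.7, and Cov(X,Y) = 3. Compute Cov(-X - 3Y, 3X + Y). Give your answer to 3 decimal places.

Cov(-X - 3Y, 3X + Y) = (-1)(3)V(X) + (-3)(1)V(Y) + [(-1)(1) + (-3)(3)]Cov(X,Y)
= -3·5.7 + -3·1.7 + -10·3 = -52.2

-52.200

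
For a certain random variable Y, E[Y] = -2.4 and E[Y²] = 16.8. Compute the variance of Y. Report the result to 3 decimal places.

11.040

var(Y) = 16.8 − (-2.4)² = 11.04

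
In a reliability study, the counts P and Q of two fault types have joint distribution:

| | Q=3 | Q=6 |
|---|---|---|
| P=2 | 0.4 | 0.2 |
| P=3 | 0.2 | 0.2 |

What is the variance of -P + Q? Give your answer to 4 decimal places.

2.1600

E[P] = 2.4,  E[Q] = 4.2,  E[PQ] = 10.2
Var(P) = 6 − (2.4)² = 0.24;  Var(Q) = 19.8 − (4.2)² = 2.16
Cov(P,Q) = 10.2 − (2.4)(4.2) = 0.12
Var(-P + Q) = (-1)²·0.24 + (1)²·2.16 + 2·(-1)·(1)·0.12 = 2.16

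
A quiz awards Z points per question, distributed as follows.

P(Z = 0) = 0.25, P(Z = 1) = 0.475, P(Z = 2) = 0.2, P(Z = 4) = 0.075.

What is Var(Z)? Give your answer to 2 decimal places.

1.09

E[Z] = (0)(0.25) + (1)(0.475) + (2)(0.2) + (4)(0.075) = 1.175
E[Z²] = (0)²(0.25) + (1)²(0.475) + (2)²(0.2) + (4)²(0.075) = 2.475
Var(Z) = E[Z²] − (E[Z])² = 2.475 − (1.175)² = 1.094375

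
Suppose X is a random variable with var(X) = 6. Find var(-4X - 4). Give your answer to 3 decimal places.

var(-4X - 4) = (-4)²·var(X) = 16·6 = 96

96.000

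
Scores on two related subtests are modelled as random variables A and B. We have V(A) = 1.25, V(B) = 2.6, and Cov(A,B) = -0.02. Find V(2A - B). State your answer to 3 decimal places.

7.680

V(2A - B) = (2)²·V(A) + (-1)²·V(B) + 2·(2)·(-1)·Cov(A,B)
= 4·1.25 + 1·2.6 + -4·-0.02 = 7.68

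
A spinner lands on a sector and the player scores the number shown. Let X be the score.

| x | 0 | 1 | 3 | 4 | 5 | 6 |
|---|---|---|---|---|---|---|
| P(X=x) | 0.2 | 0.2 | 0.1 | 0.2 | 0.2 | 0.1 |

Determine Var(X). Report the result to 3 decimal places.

4.490

E[X] = (0)(0.2) + (1)(0.2) + (3)(0.1) + (4)(0.2) + (5)(0.2) + (6)(0.1) = 2.9
E[X²] = (0)²(0.2) + (1)²(0.2) + (3)²(0.1) + (4)²(0.2) + (5)²(0.2) + (6)²(0.1) = 12.9
Var(X) = E[X²] − (E[X])² = 12.9 − (2.9)² = 4.49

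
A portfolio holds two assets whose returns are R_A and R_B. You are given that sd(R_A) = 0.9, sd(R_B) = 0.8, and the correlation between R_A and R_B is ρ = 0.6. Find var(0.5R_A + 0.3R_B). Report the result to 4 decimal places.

0.3897

var(R_A) = (0.9)² = 0.81;  var(R_B) = (0.8)² = 0.64
Cov(R_A,R_B) = ρ·sd(R_A)·sd(R_B) = 0.6·0.9·0.8 = 0.432
var(0.5R_A + 0.3R_B) = (0.5)²·var(R_A) + (0.3)²·var(R_B) + 2·(0.5)·(0.3)·Cov(R_A,R_B)
= 0.25·0.81 + 0.09·0.64 + 0.3·0.432 = 0.3897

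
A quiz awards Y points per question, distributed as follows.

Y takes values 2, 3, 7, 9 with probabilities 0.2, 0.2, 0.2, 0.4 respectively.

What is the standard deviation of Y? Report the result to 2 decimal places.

E[Y] = (2)(0.2) + (3)(0.2) + (7)(0.2) + (9)(0.4) = 6
E[Y²] = (2)²(0.2) + (3)²(0.2) + (7)²(0.2) + (9)²(0.4) = 44.8
Var(Y) = E[Y²] − (E[Y])² = 44.8 − (6)² = 8.8
SD(Y) = √8.8 ≈ 2.97

2.97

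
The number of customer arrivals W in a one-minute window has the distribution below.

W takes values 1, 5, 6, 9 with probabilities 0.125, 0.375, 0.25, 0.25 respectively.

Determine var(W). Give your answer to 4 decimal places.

5.6875

E[W] = (1)(0.125) + (5)(0.375) + (6)(0.25) + (9)(0.25) = 5.75
E[W²] = (1)²(0.125) + (5)²(0.375) + (6)²(0.25) + (9)²(0.25) = 38.75
var(W) = E[W²] − (E[W])² = 38.75 − (5.75)² = 5.6875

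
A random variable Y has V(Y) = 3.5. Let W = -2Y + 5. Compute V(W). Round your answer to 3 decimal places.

V(-2Y + 5) = (-2)²·V(Y) = 4·3.5 = 14

14.000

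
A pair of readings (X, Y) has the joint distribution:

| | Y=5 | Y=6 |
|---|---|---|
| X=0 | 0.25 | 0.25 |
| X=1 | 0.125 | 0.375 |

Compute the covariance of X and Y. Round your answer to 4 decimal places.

E[X] = 0.5,  E[Y] = 5.625
E[XY] = 2.875
Cov(X,Y) = E[XY] − E[X]E[Y] = 2.875 − (0.5)(5.625) = 0.0625

0.0625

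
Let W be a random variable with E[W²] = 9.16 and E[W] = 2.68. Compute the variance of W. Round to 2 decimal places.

Var(W) = 9.16 − (2.68)² = 1.9776

1.98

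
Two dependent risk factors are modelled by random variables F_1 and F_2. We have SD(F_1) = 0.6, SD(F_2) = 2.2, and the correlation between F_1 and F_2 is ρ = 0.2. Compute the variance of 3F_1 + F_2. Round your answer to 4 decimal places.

9.6640

V(F_1) = (0.6)² = 0.36;  V(F_2) = (2.2)² = 4.84
Cov(F_1,F_2) = ρ·SD(F_1)·SD(F_2) = 0.2·0.6·2.2 = 0.264
V(3F_1 + F_2) = (3)²·V(F_1) + (1)²·V(F_2) + 2·(3)·(1)·Cov(F_1,F_2)
= 9·0.36 + 1·4.84 + 6·0.264 = 9.664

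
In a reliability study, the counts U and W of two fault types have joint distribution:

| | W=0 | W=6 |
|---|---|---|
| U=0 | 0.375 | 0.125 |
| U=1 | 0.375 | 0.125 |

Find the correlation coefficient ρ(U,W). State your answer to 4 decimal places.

E[U] = 0.5,  E[W] = 1.5
E[UW] = 0.75
Cov(U,W) = E[UW] − E[U]E[W] = 0.75 − (0.5)(1.5) = 0
var(U) = 0.25,  var(W) = 6.75
ρ = 0 / √(0.25·6.75) ≈ 0.0000

0.0000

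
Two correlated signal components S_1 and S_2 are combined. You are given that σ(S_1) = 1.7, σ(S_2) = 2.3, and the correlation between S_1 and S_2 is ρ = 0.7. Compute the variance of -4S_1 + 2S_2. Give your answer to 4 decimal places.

23.6080

Var(S_1) = (1.7)² = 2.89;  Var(S_2) = (2.3)² = 5.29
cov(S_1,S_2) = ρ·σ(S_1)·σ(S_2) = 0.7·1.7·2.3 = 2.737
Var(-4S_1 + 2S_2) = (-4)²·Var(S_1) + (2)²·Var(S_2) + 2·(-4)·(2)·cov(S_1,S_2)
= 16·2.89 + 4·5.29 + -16·2.737 = 23.608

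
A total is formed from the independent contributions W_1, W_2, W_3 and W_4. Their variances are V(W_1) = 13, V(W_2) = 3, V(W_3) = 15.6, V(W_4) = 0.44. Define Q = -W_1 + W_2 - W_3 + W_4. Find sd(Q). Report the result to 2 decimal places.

5.66

By independence, V(Q) = (-1)²V(W_1) + (1)²V(W_2) + (-1)²V(W_3) + (1)²V(W_4)
= (-1)²·13 + (1)²·3 + (-1)²·15.6 + (1)²·0.44 = 32.04
sd(Q) = √32.04 ≈ 5.66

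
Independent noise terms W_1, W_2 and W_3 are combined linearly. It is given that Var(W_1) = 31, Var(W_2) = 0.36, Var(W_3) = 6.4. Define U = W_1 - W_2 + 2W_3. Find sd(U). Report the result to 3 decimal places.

By independence, Var(U) = (1)²Var(W_1) + (-1)²Var(W_2) + (2)²Var(W_3)
= (1)²·31 + (-1)²·0.36 + (2)²·6.4 = 56.96
sd(U) = √56.96 ≈ 7.547

7.547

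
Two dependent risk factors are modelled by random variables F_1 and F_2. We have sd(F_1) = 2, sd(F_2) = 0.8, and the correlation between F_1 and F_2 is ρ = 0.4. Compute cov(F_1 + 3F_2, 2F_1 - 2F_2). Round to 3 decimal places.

6.720

Var(F_1) = (2)² = 4;  Var(F_2) = (0.8)² = 0.64
cov(F_1,F_2) = ρ·sd(F_1)·sd(F_2) = 0.4·2·0.8 = 0.64
cov(F_1 + 3F_2, 2F_1 - 2F_2) = (1)(2)Var(F_1) + (3)(-2)Var(F_2) + [(1)(-2) + (3)(2)]cov(F_1,F_2)
= 2·4 + -6·0.64 + 4·0.64 = 6.72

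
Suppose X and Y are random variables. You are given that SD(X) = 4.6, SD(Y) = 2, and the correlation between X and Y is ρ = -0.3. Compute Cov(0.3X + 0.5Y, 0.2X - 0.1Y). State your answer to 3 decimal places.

Var(X) = (4.6)² = 21.16;  Var(Y) = (2)² = 4
Cov(X,Y) = ρ·SD(X)·SD(Y) = -0.3·4.6·2 = -2.76
Cov(0.3X + 0.5Y, 0.2X - 0.1Y) = (0.3)(0.2)Var(X) + (0.5)(-0.1)Var(Y) + [(0.3)(-0.1) + (0.5)(0.2)]Cov(X,Y)
= 0.06·21.16 + -0.05·4 + 0.07·-2.76 = 0.8764

0.876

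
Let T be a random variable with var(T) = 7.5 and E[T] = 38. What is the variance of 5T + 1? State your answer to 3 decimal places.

187.500

var(5T + 1) = (5)²·var(T) = 25·7.5 = 187.5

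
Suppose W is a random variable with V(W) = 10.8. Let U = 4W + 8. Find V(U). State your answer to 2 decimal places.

172.80

V(4W + 8) = (4)²·V(W) = 16·10.8 = 172.8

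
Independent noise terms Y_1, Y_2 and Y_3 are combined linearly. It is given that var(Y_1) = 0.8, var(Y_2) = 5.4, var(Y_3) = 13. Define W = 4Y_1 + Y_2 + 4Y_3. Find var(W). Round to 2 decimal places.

226.20

By independence, var(W) = (4)²var(Y_1) + (1)²var(Y_2) + (4)²var(Y_3)
= (4)²·0.8 + (1)²·5.4 + (4)²·13 = 226.2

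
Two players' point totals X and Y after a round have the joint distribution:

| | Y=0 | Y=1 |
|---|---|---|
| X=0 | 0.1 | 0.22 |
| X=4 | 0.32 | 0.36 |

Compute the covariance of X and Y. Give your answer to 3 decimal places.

E[X] = 2.72,  E[Y] = 0.58
E[XY] = 1.44
Cov(X,Y) = E[XY] − E[X]E[Y] = 1.44 − (2.72)(0.58) = -0.1376

-0.138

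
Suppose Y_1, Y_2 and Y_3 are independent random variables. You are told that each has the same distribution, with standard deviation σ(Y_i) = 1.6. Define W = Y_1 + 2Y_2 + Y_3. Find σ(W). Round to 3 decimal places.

Var(Y_i) = (1.6)² = 2.56
By independence, Var(W) = (1)²Var(Y_1) + (2)²Var(Y_2) + (1)²Var(Y_3)
= (1)²·2.56 + (2)²·2.56 + (1)²·2.56 = 15.36
σ(W) = √15.36 ≈ 3.919

3.919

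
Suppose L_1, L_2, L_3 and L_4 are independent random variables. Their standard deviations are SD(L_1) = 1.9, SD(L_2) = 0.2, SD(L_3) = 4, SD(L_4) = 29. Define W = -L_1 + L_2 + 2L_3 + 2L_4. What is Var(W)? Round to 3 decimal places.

Var(L_1) = 3.61, Var(L_2) = 0.04, Var(L_3) = 16, Var(L_4) = 841
By independence, Var(W) = (-1)²Var(L_1) + (1)²Var(L_2) + (2)²Var(L_3) + (2)²Var(L_4)
= (-1)²·3.61 + (1)²·0.04 + (2)²·16 + (2)²·841 = 3431.65

3431.650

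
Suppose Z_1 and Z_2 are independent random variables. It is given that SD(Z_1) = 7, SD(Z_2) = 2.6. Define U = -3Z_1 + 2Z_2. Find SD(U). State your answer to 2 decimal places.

21.63

Var(Z_1) = 49, Var(Z_2) = 6.76
By independence, Var(U) = (-3)²Var(Z_1) + (2)²Var(Z_2)
= (-3)²·49 + (2)²·6.76 = 468.04
SD(U) = √468.04 ≈ 21.63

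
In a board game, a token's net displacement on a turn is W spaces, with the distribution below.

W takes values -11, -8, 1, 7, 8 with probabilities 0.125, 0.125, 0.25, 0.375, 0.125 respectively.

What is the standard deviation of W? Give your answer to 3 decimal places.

E[W] = (-11)(0.125) + (-8)(0.125) + (1)(0.25) + (7)(0.375) + (8)(0.125) = 1.5
E[W²] = (-11)²(0.125) + (-8)²(0.125) + (1)²(0.25) + (7)²(0.375) + (8)²(0.125) = 49.75
var(W) = E[W²] − (E[W])² = 49.75 − (1.5)² = 47.5
σ(W) = √47.5 ≈ 6.892

6.892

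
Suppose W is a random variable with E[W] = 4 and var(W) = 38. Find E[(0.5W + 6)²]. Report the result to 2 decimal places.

E[0.5W + 6] = 0.5·4 + 6 = 8
var(0.5W + 6) = (0.5)²·38 = 9.5
E[(0.5W + 6)²] = var((0.5W + 6)) + (E[(0.5W + 6)])² = 9.5 + (8)² = 73.5

73.50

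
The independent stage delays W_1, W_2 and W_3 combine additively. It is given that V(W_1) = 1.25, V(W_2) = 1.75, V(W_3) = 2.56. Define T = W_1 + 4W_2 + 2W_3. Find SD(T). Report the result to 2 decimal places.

By independence, V(T) = (1)²V(W_1) + (4)²V(W_2) + (2)²V(W_3)
= (1)²·1.25 + (4)²·1.75 + (2)²·2.56 = 39.49
SD(T) = √39.49 ≈ 6.28

6.28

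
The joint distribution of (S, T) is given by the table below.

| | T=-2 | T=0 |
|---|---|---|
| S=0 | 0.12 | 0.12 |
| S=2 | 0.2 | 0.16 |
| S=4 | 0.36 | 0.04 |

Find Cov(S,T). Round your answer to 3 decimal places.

-0.525

E[S] = 2.32,  E[T] = -1.36
E[ST] = -3.68
Cov(S,T) = E[ST] − E[S]E[T] = -3.68 − (2.32)(-1.36) = -0.5248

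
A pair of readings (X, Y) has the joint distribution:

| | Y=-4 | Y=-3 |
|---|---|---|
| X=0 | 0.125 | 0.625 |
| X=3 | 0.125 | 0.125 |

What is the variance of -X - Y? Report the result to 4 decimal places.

1.5000

E[X] = 0.75,  E[Y] = -3.25,  E[XY] = -2.625
Var(X) = 2.25 − (0.75)² = 1.6875;  Var(Y) = 10.75 − (-3.25)² = 0.1875
Cov(X,Y) = -2.625 − (0.75)(-3.25) = -0.1875
Var(-X - Y) = (-1)²·1.6875 + (-1)²·0.1875 + 2·(-1)·(-1)·-0.1875 = 1.5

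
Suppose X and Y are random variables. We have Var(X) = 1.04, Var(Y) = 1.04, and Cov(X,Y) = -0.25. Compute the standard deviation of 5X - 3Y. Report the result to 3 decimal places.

6.547

Var(5X - 3Y) = (5)²·Var(X) + (-3)²·Var(Y) + 2·(5)·(-3)·Cov(X,Y)
= 25·1.04 + 9·1.04 + -30·-0.25 = 42.86
SD(5X - 3Y) = √42.86 ≈ 6.547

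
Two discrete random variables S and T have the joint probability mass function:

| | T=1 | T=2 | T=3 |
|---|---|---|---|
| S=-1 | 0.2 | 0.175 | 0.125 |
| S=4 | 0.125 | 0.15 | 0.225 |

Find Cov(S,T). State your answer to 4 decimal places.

0.4375

E[S] = 1.5,  E[T] = 2.025
E[ST] = 3.475
Cov(S,T) = E[ST] − E[S]E[T] = 3.475 − (1.5)(2.025) = 0.4375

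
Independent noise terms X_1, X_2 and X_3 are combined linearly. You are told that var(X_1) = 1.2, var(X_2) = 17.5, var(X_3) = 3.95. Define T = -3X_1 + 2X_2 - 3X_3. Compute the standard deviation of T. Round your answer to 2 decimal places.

10.79

By independence, var(T) = (-3)²var(X_1) + (2)²var(X_2) + (-3)²var(X_3)
= (-3)²·1.2 + (2)²·17.5 + (-3)²·3.95 = 116.35
sd(T) = √116.35 ≈ 10.79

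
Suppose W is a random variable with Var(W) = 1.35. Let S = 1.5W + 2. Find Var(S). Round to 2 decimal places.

Var(1.5W + 2) = (1.5)²·Var(W) = 2.25·1.35 = 3.0375

3.04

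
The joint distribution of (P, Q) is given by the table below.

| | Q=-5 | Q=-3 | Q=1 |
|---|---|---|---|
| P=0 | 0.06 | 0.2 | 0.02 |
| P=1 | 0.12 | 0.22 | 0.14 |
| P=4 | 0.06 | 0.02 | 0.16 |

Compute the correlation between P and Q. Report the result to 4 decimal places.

E[P] = 1.44,  E[Q] = -2.2
E[PQ] = -1.92
cov(P,Q) = E[PQ] − E[P]E[Q] = -1.92 − (1.44)(-2.2) = 1.248
var(P) = 2.2464,  var(Q) = 5.44
ρ = 1.248 / √(2.2464·5.44) ≈ 0.3570

0.3570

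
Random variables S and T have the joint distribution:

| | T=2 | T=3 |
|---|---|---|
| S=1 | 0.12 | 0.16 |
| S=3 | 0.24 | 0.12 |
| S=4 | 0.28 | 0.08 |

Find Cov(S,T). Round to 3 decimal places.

-0.168

E[S] = 2.8,  E[T] = 2.36
E[ST] = 6.44
Cov(S,T) = E[ST] − E[S]E[T] = 6.44 − (2.8)(2.36) = -0.168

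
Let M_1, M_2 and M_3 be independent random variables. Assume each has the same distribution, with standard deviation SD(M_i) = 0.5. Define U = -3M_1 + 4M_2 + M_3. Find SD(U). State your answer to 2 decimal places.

V(M_i) = (0.5)² = 0.25
By independence, V(U) = (-3)²V(M_1) + (4)²V(M_2) + (1)²V(M_3)
= (-3)²·0.25 + (4)²·0.25 + (1)²·0.25 = 6.5
SD(U) = √6.5 ≈ 2.55

2.55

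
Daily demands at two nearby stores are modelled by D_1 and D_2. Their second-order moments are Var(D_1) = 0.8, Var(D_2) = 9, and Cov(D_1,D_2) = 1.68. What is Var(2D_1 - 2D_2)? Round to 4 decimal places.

Var(2D_1 - 2D_2) = (2)²·Var(D_1) + (-2)²·Var(D_2) + 2·(2)·(-2)·Cov(D_1,D_2)
= 4·0.8 + 4·9 + -8·1.68 = 25.76

25.7600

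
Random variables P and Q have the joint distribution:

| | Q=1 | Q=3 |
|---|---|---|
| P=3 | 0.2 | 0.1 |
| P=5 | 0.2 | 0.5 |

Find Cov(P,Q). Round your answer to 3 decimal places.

E[P] = 4.4,  E[Q] = 2.2
E[PQ] = 10
Cov(P,Q) = E[PQ] − E[P]E[Q] = 10 − (4.4)(2.2) = 0.32

0.320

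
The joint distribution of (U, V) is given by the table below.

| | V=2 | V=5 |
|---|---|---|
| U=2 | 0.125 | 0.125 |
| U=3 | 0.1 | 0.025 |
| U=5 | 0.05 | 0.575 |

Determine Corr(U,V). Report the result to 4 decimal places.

E[U] = 4,  E[V] = 4.175
E[UV] = 17.6
Cov(U,V) = E[UV] − E[U]E[V] = 17.6 − (4)(4.175) = 0.9
var(U) = 1.75,  var(V) = 1.794375
ρ = 0.9 / √(1.75·1.794375) ≈ 0.5079

0.5079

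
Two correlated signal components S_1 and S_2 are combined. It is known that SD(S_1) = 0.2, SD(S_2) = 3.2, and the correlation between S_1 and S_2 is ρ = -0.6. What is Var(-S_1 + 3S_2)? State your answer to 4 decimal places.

94.5040

Var(S_1) = (0.2)² = 0.04;  Var(S_2) = (3.2)² = 10.24
Cov(S_1,S_2) = ρ·SD(S_1)·SD(S_2) = -0.6·0.2·3.2 = -0.384
Var(-S_1 + 3S_2) = (-1)²·Var(S_1) + (3)²·Var(S_2) + 2·(-1)·(3)·Cov(S_1,S_2)
= 1·0.04 + 9·10.24 + -6·-0.384 = 94.504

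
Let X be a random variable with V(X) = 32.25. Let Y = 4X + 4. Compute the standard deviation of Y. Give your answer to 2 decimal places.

22.72

V(4X + 4) = (4)²·32.25 = 516
σ(Y) = √516 ≈ 22.72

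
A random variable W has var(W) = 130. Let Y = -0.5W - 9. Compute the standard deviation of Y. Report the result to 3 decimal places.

var(-0.5W - 9) = (-0.5)²·130 = 32.5
σ(Y) = √32.5 ≈ 5.701

5.701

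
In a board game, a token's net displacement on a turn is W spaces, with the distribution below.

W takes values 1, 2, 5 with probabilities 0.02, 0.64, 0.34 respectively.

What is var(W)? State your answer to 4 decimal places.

2.0800

E[W] = (1)(0.02) + (2)(0.64) + (5)(0.34) = 3
E[W²] = (1)²(0.02) + (2)²(0.64) + (5)²(0.34) = 11.08
var(W) = E[W²] − (E[W])² = 11.08 − (3)² = 2.08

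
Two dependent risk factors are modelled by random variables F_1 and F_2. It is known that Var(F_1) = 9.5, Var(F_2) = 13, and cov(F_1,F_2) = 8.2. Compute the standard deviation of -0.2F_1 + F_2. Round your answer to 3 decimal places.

3.178

Var(-0.2F_1 + F_2) = (-0.2)²·Var(F_1) + (1)²·Var(F_2) + 2·(-0.2)·(1)·cov(F_1,F_2)
= 0.04·9.5 + 1·13 + -0.4·8.2 = 10.1
SD(-0.2F_1 + F_2) = √10.1 ≈ 3.178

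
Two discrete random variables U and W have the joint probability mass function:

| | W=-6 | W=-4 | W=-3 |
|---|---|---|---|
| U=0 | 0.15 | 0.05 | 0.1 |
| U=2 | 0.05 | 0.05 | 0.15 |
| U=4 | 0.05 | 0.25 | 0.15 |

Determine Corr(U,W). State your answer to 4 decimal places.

E[U] = 2.3,  E[W] = -4.1
E[UW] = -8.9
Cov(U,W) = E[UW] − E[U]E[W] = -8.9 − (2.3)(-4.1) = 0.53
Var(U) = 2.91,  Var(W) = 1.39
ρ = 0.53 / √(2.91·1.39) ≈ 0.2635

0.2635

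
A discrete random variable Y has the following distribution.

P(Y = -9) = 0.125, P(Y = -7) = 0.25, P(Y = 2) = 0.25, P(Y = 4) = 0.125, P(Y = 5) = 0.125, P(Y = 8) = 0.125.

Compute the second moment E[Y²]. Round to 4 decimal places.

E[Y²] = (-9)²(0.125) + (-7)²(0.25) + (2)²(0.25) + (4)²(0.125) + (5)²(0.125) + (8)²(0.125) = 36.5

36.5000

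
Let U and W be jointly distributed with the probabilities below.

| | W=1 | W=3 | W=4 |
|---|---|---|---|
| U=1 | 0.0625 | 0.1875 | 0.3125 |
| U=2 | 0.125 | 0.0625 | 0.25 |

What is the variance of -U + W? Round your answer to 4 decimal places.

1.6875

E[U] = 1.4375,  E[W] = 3.1875,  E[UW] = 4.5
V(U) = 2.3125 − (1.4375)² = 0.24609375;  V(W) = 11.4375 − (3.1875)² = 1.27734375
Cov(U,W) = 4.5 − (1.4375)(3.1875) = -0.08203125
V(-U + W) = (-1)²·0.24609375 + (1)²·1.27734375 + 2·(-1)·(1)·-0.08203125 = 1.6875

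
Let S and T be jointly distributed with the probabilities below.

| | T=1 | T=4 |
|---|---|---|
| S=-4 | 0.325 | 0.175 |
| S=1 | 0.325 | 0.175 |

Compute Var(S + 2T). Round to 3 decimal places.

14.440

E[S] = -1.5,  E[T] = 2.05,  E[ST] = -3.075
Var(S) = 8.5 − (-1.5)² = 6.25;  Var(T) = 6.25 − (2.05)² = 2.0475
Cov(S,T) = -3.075 − (-1.5)(2.05) = 0
Var(S + 2T) = (1)²·6.25 + (2)²·2.0475 + 2·(1)·(2)·0 = 14.44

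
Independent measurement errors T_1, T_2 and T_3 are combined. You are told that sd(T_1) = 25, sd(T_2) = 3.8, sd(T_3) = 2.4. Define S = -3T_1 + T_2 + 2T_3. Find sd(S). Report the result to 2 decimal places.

Var(T_1) = 625, Var(T_2) = 14.44, Var(T_3) = 5.76
By independence, Var(S) = (-3)²Var(T_1) + (1)²Var(T_2) + (2)²Var(T_3)
= (-3)²·625 + (1)²·14.44 + (2)²·5.76 = 5662.48
sd(S) = √5662.48 ≈ 75.25

75.25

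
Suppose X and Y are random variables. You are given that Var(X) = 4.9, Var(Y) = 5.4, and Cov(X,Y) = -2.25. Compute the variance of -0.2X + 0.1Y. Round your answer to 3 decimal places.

0.340

Var(-0.2X + 0.1Y) = (-0.2)²·Var(X) + (0.1)²·Var(Y) + 2·(-0.2)·(0.1)·Cov(X,Y)
= 0.04·4.9 + 0.01·5.4 + -0.04·-2.25 = 0.34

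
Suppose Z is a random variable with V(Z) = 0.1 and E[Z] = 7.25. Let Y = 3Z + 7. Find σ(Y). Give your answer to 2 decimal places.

0.95

V(3Z + 7) = (3)²·0.1 = 0.9
σ(Y) = √0.9 ≈ 0.95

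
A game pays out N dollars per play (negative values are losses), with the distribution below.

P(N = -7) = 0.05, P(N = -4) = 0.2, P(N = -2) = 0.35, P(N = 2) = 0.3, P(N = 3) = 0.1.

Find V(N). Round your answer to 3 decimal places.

8.248

E[N] = (-7)(0.05) + (-4)(0.2) + (-2)(0.35) + (2)(0.3) + (3)(0.1) = -0.95
E[N²] = (-7)²(0.05) + (-4)²(0.2) + (-2)²(0.35) + (2)²(0.3) + (3)²(0.1) = 9.15
V(N) = E[N²] − (E[N])² = 9.15 − (-0.95)² = 8.2475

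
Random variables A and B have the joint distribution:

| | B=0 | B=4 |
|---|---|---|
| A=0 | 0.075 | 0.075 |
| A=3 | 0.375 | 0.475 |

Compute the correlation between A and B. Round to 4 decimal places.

E[A] = 2.55,  E[B] = 2.2
E[AB] = 5.7
cov(A,B) = E[AB] − E[A]E[B] = 5.7 − (2.55)(2.2) = 0.09
V(A) = 1.1475,  V(B) = 3.96
ρ = 0.09 / √(1.1475·3.96) ≈ 0.0422

0.0422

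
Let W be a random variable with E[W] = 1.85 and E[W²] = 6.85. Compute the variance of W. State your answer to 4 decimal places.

Var(W) = 6.85 − (1.85)² = 3.4275

3.4275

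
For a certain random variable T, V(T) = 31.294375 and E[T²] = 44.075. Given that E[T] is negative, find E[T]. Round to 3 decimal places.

-3.575

(E[T])² = E[T²] − V(T) = 44.075 − 31.294375 = 12.780625
E[T] = −√12.780625 = -3.575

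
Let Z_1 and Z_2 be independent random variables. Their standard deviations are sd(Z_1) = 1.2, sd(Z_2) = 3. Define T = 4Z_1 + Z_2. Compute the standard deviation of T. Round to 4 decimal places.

5.6604

Var(Z_1) = 1.44, Var(Z_2) = 9
By independence, Var(T) = (4)²Var(Z_1) + (1)²Var(Z_2)
= (4)²·1.44 + (1)²·9 = 32.04
sd(T) = √32.04 ≈ 5.6604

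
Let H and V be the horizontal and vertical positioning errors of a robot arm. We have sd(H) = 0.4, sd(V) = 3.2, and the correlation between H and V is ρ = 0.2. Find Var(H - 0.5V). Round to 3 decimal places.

2.464

Var(H) = (0.4)² = 0.16;  Var(V) = (3.2)² = 10.24
Cov(H,V) = ρ·sd(H)·sd(V) = 0.2·0.4·3.2 = 0.256
Var(H - 0.5V) = (1)²·Var(H) + (-0.5)²·Var(V) + 2·(1)·(-0.5)·Cov(H,V)
= 1·0.16 + 0.25·10.24 + -1·0.256 = 2.464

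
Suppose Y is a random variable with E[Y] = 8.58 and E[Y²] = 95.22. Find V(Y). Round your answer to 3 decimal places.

21.604

V(Y) = 95.22 − (8.58)² = 21.6036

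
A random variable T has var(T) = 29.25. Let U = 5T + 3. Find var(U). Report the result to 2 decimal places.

731.25

var(5T + 3) = (5)²·var(T) = 25·29.25 = 731.25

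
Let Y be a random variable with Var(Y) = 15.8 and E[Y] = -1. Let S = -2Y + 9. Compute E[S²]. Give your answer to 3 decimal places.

E[-2Y + 9] = -2·-1 + 9 = 11
Var(-2Y + 9) = (-2)²·15.8 = 63.2
E[S²] = Var(S) + (E[S])² = 63.2 + (11)² = 184.2

184.200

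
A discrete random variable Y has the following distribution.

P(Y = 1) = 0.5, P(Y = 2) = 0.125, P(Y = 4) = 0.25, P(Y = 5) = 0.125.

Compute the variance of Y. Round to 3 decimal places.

E[Y] = (1)(0.5) + (2)(0.125) + (4)(0.25) + (5)(0.125) = 2.375
E[Y²] = (1)²(0.5) + (2)²(0.125) + (4)²(0.25) + (5)²(0.125) = 8.125
Var(Y) = E[Y²] − (E[Y])² = 8.125 − (2.375)² = 2.484375

2.484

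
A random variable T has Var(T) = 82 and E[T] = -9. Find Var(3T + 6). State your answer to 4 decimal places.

738.0000

Var(3T + 6) = (3)²·Var(T) = 9·82 = 738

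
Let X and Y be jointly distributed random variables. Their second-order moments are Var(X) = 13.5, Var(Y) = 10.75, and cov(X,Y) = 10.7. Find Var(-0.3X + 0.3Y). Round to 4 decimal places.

0.2565

Var(-0.3X + 0.3Y) = (-0.3)²·Var(X) + (0.3)²·Var(Y) + 2·(-0.3)·(0.3)·cov(X,Y)
= 0.09·13.5 + 0.09·10.75 + -0.18·10.7 = 0.2565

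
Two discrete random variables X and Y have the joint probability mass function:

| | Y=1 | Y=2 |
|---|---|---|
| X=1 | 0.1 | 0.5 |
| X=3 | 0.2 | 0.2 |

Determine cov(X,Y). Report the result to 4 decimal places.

E[X] = 1.8,  E[Y] = 1.7
E[XY] = 2.9
cov(X,Y) = E[XY] − E[X]E[Y] = 2.9 − (1.8)(1.7) = -0.16

-0.1600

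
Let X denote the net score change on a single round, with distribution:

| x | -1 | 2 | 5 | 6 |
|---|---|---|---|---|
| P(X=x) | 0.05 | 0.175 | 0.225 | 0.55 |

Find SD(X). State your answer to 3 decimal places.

E[X] = (-1)(0.05) + (2)(0.175) + (5)(0.225) + (6)(0.55) = 4.725
E[X²] = (-1)²(0.05) + (2)²(0.175) + (5)²(0.225) + (6)²(0.55) = 26.175
Var(X) = E[X²] − (E[X])² = 26.175 − (4.725)² = 3.849375
SD(X) = √3.849375 ≈ 1.962

1.962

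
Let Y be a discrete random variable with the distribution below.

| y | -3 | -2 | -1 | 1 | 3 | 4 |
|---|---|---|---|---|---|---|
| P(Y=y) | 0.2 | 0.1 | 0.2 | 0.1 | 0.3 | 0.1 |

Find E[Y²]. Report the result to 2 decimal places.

6.80

E[Y²] = (-3)²(0.2) + (-2)²(0.1) + (-1)²(0.2) + (1)²(0.1) + (3)²(0.3) + (4)²(0.1) = 6.8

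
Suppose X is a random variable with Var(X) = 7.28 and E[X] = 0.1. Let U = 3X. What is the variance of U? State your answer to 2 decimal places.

Var(3X) = (3)²·Var(X) = 9·7.28 = 65.52

65.52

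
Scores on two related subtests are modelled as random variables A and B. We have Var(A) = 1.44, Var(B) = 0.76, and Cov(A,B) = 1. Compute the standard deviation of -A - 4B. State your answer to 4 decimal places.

4.6476

Var(-A - 4B) = (-1)²·Var(A) + (-4)²·Var(B) + 2·(-1)·(-4)·Cov(A,B)
= 1·1.44 + 16·0.76 + 8·1 = 21.6
SD(-A - 4B) = √21.6 ≈ 4.6476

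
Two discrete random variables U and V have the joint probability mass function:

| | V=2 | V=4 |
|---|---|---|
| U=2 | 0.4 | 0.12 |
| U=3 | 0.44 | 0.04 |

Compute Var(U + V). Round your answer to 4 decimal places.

E[U] = 2.48,  E[V] = 2.32,  E[UV] = 5.68
Var(U) = 6.4 − (2.48)² = 0.2496;  Var(V) = 5.92 − (2.32)² = 0.5376
Cov(U,V) = 5.68 − (2.48)(2.32) = -0.0736
Var(U + V) = (1)²·0.2496 + (1)²·0.5376 + 2·(1)·(1)·-0.0736 = 0.64

0.6400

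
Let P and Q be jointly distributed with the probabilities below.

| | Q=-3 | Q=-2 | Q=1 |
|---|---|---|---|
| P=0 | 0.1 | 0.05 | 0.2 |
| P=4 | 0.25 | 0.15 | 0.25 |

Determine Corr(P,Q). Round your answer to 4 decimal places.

-0.1706

E[P] = 2.6,  E[Q] = -1
E[PQ] = -3.2
Cov(P,Q) = E[PQ] − E[P]E[Q] = -3.2 − (2.6)(-1) = -0.6
V(P) = 3.64,  V(Q) = 3.4
ρ = -0.6 / √(3.64·3.4) ≈ -0.1706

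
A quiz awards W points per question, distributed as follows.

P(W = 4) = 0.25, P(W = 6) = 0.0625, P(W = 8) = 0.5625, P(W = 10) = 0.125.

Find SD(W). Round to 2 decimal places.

2.00

E[W] = (4)(0.25) + (6)(0.0625) + (8)(0.5625) + (10)(0.125) = 7.125
E[W²] = (4)²(0.25) + (6)²(0.0625) + (8)²(0.5625) + (10)²(0.125) = 54.75
var(W) = E[W²] − (E[W])² = 54.75 − (7.125)² = 3.984375
SD(W) = √3.984375 ≈ 2.00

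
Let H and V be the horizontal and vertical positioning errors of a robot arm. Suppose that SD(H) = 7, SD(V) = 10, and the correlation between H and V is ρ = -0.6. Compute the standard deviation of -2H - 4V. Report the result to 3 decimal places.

33.526

var(H) = (7)² = 49;  var(V) = (10)² = 100
cov(H,V) = ρ·SD(H)·SD(V) = -0.6·7·10 = -42
var(-2H - 4V) = (-2)²·var(H) + (-4)²·var(V) + 2·(-2)·(-4)·cov(H,V)
= 4·49 + 16·100 + 16·-42 = 1124
SD(-2H - 4V) = √1124 ≈ 33.526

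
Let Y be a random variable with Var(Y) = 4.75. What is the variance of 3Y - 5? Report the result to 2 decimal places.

42.75

Var(3Y - 5) = (3)²·Var(Y) = 9·4.75 = 42.75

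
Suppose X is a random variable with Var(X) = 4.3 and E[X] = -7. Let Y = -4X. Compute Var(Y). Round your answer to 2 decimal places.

68.80

Var(-4X) = (-4)²·Var(X) = 16·4.3 = 68.8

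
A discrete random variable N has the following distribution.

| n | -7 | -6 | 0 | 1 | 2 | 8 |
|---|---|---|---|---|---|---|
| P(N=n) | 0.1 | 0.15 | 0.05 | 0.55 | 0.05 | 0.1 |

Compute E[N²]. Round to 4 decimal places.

17.4500

E[N²] = (-7)²(0.1) + (-6)²(0.15) + (0)²(0.05) + (1)²(0.55) + (2)²(0.05) + (8)²(0.1) = 17.45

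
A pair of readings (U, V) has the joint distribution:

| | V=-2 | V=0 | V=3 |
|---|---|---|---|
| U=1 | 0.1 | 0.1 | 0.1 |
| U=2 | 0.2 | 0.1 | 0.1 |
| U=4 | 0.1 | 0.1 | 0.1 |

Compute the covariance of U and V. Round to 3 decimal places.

E[U] = 2.3,  E[V] = 0.1
E[UV] = 0.3
Cov(U,V) = E[UV] − E[U]E[V] = 0.3 − (2.3)(0.1) = 0.07

0.070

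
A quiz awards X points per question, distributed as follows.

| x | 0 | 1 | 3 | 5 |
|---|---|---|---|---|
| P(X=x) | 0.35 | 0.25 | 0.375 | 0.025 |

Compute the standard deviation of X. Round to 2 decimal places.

E[X] = (0)(0.35) + (1)(0.25) + (3)(0.375) + (5)(0.025) = 1.5
E[X²] = (0)²(0.35) + (1)²(0.25) + (3)²(0.375) + (5)²(0.025) = 4.25
Var(X) = E[X²] − (E[X])² = 4.25 − (1.5)² = 2
sd(X) = √2 ≈ 1.41

1.41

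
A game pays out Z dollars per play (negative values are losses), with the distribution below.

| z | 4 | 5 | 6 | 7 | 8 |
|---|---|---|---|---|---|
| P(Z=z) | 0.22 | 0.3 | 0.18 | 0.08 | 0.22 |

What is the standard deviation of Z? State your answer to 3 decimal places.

1.446

E[Z] = (4)(0.22) + (5)(0.3) + (6)(0.18) + (7)(0.08) + (8)(0.22) = 5.78
E[Z²] = (4)²(0.22) + (5)²(0.3) + (6)²(0.18) + (7)²(0.08) + (8)²(0.22) = 35.5
var(Z) = E[Z²] − (E[Z])² = 35.5 − (5.78)² = 2.0916
SD(Z) = √2.0916 ≈ 1.446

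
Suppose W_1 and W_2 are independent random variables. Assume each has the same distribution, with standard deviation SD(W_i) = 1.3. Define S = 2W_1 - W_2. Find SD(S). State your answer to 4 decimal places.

var(W_i) = (1.3)² = 1.69
By independence, var(S) = (2)²var(W_1) + (-1)²var(W_2)
= (2)²·1.69 + (-1)²·1.69 = 8.45
SD(S) = √8.45 ≈ 2.9069

2.9069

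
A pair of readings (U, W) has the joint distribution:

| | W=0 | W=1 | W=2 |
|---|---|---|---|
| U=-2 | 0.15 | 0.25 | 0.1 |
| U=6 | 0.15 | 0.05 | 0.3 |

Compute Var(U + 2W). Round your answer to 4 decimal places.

21.9600

E[U] = 2,  E[W] = 1.1,  E[UW] = 3
Var(U) = 20 − (2)² = 16;  Var(W) = 1.9 − (1.1)² = 0.69
Cov(U,W) = 3 − (2)(1.1) = 0.8
Var(U + 2W) = (1)²·16 + (2)²·0.69 + 2·(1)·(2)·0.8 = 21.96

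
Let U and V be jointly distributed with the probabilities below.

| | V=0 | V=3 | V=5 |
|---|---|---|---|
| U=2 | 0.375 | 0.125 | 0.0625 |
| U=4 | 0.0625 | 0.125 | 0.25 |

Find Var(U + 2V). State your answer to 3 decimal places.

24.750

E[U] = 2.875,  E[V] = 2.3125,  E[UV] = 7.875
Var(U) = 9.25 − (2.875)² = 0.984375;  Var(V) = 10.0625 − (2.3125)² = 4.71484375
Cov(U,V) = 7.875 − (2.875)(2.3125) = 1.2265625
Var(U + 2V) = (1)²·0.984375 + (2)²·4.71484375 + 2·(1)·(2)·1.2265625 = 24.75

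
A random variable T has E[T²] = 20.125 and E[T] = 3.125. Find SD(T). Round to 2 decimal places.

V(T) = 20.125 − (3.125)² = 10.359375
SD(T) = √10.359375 ≈ 3.22

3.22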